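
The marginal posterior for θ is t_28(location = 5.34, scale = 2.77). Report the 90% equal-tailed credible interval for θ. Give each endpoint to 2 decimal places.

The t_28 distribution is symmetric; the 90% interval is 5.34 ± t·2.77 with t_{0.95,28} = 1.701.
Half-width: 1.701 × 2.77 = 4.71.
5.34 − 4.71 = 0.63; 5.34 + 4.71 = 10.05.

[0.63, 10.05]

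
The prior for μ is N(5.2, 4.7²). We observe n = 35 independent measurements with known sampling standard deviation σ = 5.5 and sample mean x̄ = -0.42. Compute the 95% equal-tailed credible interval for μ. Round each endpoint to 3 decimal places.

Posterior precision = 1/4.7² + 35/5.5² = 0.0453 + 1.1570 = 1.2023, so posterior SD = 0.9120.
Posterior mean = (5.2/4.7² + 35·-0.42/5.5²) / 1.2023 = -0.2084.
Interval: -0.2084 ± 1.960 × 0.9120 → [-1.996, 1.579].

[-1.996, 1.579]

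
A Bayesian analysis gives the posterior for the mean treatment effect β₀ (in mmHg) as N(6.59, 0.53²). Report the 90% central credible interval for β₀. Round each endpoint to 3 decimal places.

[5.718, 7.462]

The posterior is symmetric, so the 90% equal-tailed interval is β₀ = 6.59 ± z·0.53 with z = 1.645.
Half-width: 1.645 × 0.53 = 0.872.
6.59 − 0.872 = 5.718; 6.59 + 0.872 = 7.462.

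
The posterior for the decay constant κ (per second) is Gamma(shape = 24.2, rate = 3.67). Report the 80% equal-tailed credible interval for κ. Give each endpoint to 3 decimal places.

[4.945, 8.360]

Posterior: Gamma(shape 24.2, rate 3.67).
Equal-tailed 80% interval: Gamma(24.2, 3.67) quantiles at 0.1 and 0.9.
Posterior mean ≈ 6.594, SD ≈ 1.340; a Normal approximation gives roughly [4.876, 8.312].
Exact: lower = 4.945; upper = 8.360.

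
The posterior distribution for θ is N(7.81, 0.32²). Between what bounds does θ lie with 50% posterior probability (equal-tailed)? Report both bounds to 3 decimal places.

[7.594, 8.026]

The posterior is symmetric, so the 50% equal-tailed interval is θ = 7.81 ± z·0.32 with z = 0.674.
Half-width: 0.674 × 0.32 = 0.216.
7.81 − 0.216 = 7.594; 7.81 + 0.216 = 8.026.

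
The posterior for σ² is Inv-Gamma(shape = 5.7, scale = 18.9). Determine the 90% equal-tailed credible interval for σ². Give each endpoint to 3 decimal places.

Inverse-Gamma(5.7, 18.9) quantiles: F⁻¹(0.05) and F⁻¹(0.95).
Equivalently, 1/σ² ~ Gamma(5.7, rate = 18.9); invert its 0.95 and 0.05 quantiles.
Posterior mean ≈ 4.021, SD ≈ 2.091; a Normal approximation gives roughly [0.583, 7.460].
Exact: lower = 1.870; upper = 7.821.

[1.870, 7.821]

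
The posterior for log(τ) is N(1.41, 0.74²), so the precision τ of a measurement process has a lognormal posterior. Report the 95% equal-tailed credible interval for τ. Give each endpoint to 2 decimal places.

On the log scale the 95% interval is 1.41 ± 1.960 × 0.74 = [-0.0404, 2.8604].
Exponentiate: [e^-0.0404, e^2.8604] = [0.96, 17.47].

[0.96, 17.47]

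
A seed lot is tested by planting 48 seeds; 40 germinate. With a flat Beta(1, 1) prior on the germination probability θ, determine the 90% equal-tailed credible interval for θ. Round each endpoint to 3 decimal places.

[0.725, 0.901]

Posterior: Beta(1+40, 1+8) = Beta(41, 9).
Equal-tailed 90% interval: the 0.05 and 0.95 quantiles of Beta(41, 9).
Posterior mean ≈ 0.820, SD ≈ 0.054; a Normal approximation gives roughly [0.732, 0.908].
Exact: F⁻¹(0.05) = 0.725; F⁻¹(0.95) = 0.901.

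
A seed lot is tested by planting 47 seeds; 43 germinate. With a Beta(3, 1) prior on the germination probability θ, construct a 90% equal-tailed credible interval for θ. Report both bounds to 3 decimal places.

Posterior: Beta(3+43, 1+4) = Beta(46, 5).
Equal-tailed 90% interval: the 0.05 and 0.95 quantiles of Beta(46, 5).
Posterior mean ≈ 0.902, SD ≈ 0.041; a Normal approximation gives roughly [0.834, 0.970].
Exact: F⁻¹(0.05) = 0.826; F⁻¹(0.95) = 0.960.

[0.826, 0.960]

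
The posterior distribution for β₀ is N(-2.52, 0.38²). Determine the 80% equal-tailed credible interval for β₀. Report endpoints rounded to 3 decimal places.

[-3.007, -2.033]

The posterior is symmetric, so the 80% equal-tailed interval is β₀ = -2.52 ± z·0.38 with z = 1.282.
Half-width: 1.282 × 0.38 = 0.487.
-2.52 − 0.487 = -3.007; -2.52 + 0.487 = -2.033.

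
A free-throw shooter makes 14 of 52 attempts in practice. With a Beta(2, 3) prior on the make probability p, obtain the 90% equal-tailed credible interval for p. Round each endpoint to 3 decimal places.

[0.188, 0.382]

Posterior: Beta(2+14, 3+38) = Beta(16, 41).
Equal-tailed 90% interval: the 0.05 and 0.95 quantiles of Beta(16, 41).
Posterior mean ≈ 0.281, SD ≈ 0.059; a Normal approximation gives roughly [0.184, 0.378].
Exact: F⁻¹(0.05) = 0.188; F⁻¹(0.95) = 0.382.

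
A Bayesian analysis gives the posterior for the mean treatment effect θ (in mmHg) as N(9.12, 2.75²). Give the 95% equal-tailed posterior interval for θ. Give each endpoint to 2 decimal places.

[3.73, 14.51]

The posterior is symmetric, so the 95% equal-tailed interval is θ = 9.12 ± z·2.75 with z = 1.960.
Half-width: 1.960 × 2.75 = 5.39.
9.12 − 5.39 = 3.73; 9.12 + 5.39 = 14.51.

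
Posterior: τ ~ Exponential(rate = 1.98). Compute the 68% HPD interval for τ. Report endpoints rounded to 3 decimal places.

[0.000, 0.575]

The exponential density is strictly decreasing on [0, ∞), so the HPD interval is anchored at 0: [0, q] with P(τ ≤ q) = 0.68.
q = −ln(1 − 0.68) / 1.98 = 1.1394 / 1.98 = 0.575.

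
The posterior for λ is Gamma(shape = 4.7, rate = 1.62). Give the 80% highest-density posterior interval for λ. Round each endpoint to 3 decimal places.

The posterior is unimodal and skewed, so the HPD interval has equal density at both endpoints and is the shortest 80% interval.
Solving f(1.060) = f(4.211) with F(4.211) − F(1.060) = 0.80 gives [1.060, 4.211].
For comparison, the equal-tailed interval is [1.372, 4.694]; the HPD is narrower and shifted toward the mode.

[1.060, 4.211]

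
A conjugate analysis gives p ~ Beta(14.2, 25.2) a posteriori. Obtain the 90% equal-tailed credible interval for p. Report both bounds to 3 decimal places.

[0.240, 0.489]

Posterior: Beta(14.2, 25.2).
Equal-tailed 90% interval: the 0.05 and 0.95 quantiles of Beta(14.2, 25.2).
Posterior mean ≈ 0.360, SD ≈ 0.076; a Normal approximation gives roughly [0.236, 0.485].
Exact: F⁻¹(0.05) = 0.240; F⁻¹(0.95) = 0.489.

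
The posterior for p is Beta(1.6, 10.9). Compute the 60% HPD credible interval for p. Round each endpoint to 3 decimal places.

[0.015, 0.141]

The posterior is unimodal and skewed, so the HPD interval has equal density at both endpoints and is the shortest 60% interval.
Solving f(0.015) = f(0.141) with F(0.141) − F(0.015) = 0.60 gives [0.015, 0.141].
For comparison, the equal-tailed interval is [0.049, 0.197]; the HPD is narrower and shifted toward the mode.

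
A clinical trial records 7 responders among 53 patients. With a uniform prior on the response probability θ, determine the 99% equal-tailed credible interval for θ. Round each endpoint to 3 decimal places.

Posterior: Beta(1+7, 1+46) = Beta(8, 47).
Equal-tailed 99% interval: the 0.005 and 0.995 quantiles of Beta(8, 47).
Posterior mean ≈ 0.145, SD ≈ 0.047; a Normal approximation gives roughly [0.024, 0.267].
Exact: F⁻¹(0.005) = 0.050; F⁻¹(0.995) = 0.288.

[0.050, 0.288]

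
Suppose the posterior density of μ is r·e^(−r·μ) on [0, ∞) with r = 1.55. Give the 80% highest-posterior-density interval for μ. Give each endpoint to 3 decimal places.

The exponential density is strictly decreasing on [0, ∞), so the HPD interval is anchored at 0: [0, q] with P(μ ≤ q) = 0.80.
q = −ln(1 − 0.80) / 1.55 = 1.6094 / 1.55 = 1.038.

[0.000, 1.038]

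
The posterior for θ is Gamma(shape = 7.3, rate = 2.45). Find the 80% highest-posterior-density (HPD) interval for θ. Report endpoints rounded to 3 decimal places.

The posterior is unimodal and skewed, so the HPD interval has equal density at both endpoints and is the shortest 80% interval.
Solving f(1.460) = f(4.140) with F(4.140) − F(1.460) = 0.80 gives [1.460, 4.140].
For comparison, the equal-tailed interval is [1.682, 4.451]; the HPD is narrower and shifted toward the mode.

[1.460, 4.140]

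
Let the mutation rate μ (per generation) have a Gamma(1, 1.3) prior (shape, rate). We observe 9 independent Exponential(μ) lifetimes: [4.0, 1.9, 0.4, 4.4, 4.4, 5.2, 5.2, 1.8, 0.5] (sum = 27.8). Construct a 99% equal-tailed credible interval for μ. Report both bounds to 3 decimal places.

Posterior: Gamma(1+9, 1.3+27.8) = Gamma(10, 29.1) (shape, rate).
Equal-tailed 99% interval: Gamma(10, 29.1) quantiles at 0.005 and 0.995.
Posterior mean ≈ 0.344, SD ≈ 0.109; a Normal approximation gives roughly [0.064, 0.624].
Exact: lower = 0.128; upper = 0.687.

[0.128, 0.687]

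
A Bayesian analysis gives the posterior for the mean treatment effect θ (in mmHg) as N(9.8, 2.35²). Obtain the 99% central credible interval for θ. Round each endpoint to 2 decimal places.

[3.75, 15.85]

The posterior is symmetric, so the 99% equal-tailed interval is θ = 9.8 ± z·2.35 with z = 2.576.
Half-width: 2.576 × 2.35 = 6.05.
9.8 − 6.05 = 3.75; 9.8 + 6.05 = 15.85.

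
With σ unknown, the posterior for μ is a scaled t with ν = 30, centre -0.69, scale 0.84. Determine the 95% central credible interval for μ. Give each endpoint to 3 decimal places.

The t_30 distribution is symmetric; the 95% interval is -0.69 ± t·0.84 with t_{0.975,30} = 2.042.
Half-width: 2.042 × 0.84 = 1.716.
-0.69 − 1.716 = -2.406; -0.69 + 1.716 = 1.026.

[-2.406, 1.026]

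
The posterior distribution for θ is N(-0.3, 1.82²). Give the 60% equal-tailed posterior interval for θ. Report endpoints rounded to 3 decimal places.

[-1.832, 1.232]

The posterior is symmetric, so the 60% equal-tailed interval is θ = -0.3 ± z·1.82 with z = 0.842.
Half-width: 0.842 × 1.82 = 1.532.
-0.3 − 1.532 = -1.832; -0.3 + 1.532 = 1.232.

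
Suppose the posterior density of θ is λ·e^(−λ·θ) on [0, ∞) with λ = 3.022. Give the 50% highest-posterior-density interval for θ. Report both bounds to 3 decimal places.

[0.000, 0.229]

The exponential density is strictly decreasing on [0, ∞), so the HPD interval is anchored at 0: [0, q] with P(θ ≤ q) = 0.50.
q = −ln(1 − 0.50) / 3.022 = 0.6931 / 3.022 = 0.229.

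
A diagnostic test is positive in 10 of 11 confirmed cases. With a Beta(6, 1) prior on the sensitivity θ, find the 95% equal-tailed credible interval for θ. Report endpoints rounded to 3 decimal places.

Posterior: Beta(6+10, 1+1) = Beta(16, 2).
Equal-tailed 95% interval: the 0.025 and 0.975 quantiles of Beta(16, 2).
Posterior mean ≈ 0.889, SD ≈ 0.072; a Normal approximation gives roughly [0.748, 1.030].
Exact: F⁻¹(0.025) = 0.713; F⁻¹(0.975) = 0.985.

[0.713, 0.985]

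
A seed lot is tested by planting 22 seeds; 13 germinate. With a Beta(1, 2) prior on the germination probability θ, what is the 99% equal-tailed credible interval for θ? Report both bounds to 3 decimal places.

Posterior: Beta(1+13, 2+9) = Beta(14, 11).
Equal-tailed 99% interval: the 0.005 and 0.995 quantiles of Beta(14, 11).
Posterior mean ≈ 0.560, SD ≈ 0.097; a Normal approximation gives roughly [0.309, 0.811].
Exact: F⁻¹(0.005) = 0.310; F⁻¹(0.995) = 0.793.

[0.310, 0.793]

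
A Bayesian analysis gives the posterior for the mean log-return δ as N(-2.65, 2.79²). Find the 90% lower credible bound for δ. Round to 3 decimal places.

Need L with P(δ ≥ L) = 0.90: L = -2.65 − z_{0.1}·2.79.
z = 1.282; L = -2.65 − 1.282 × 2.79 = -6.226.

-6.226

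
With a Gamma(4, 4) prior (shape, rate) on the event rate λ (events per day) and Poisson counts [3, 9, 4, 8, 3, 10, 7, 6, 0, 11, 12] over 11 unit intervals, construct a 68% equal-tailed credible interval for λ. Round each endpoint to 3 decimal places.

Posterior: Gamma(4+73, 4+11) = Gamma(77, 15) (shape, rate).
Equal-tailed 68% interval: Gamma(77, 15) quantiles at 0.16 and 0.84.
Posterior mean ≈ 5.133, SD ≈ 0.585; a Normal approximation gives roughly [4.552, 5.715].
Exact: lower = 4.553; upper = 5.714.

[4.553, 5.714]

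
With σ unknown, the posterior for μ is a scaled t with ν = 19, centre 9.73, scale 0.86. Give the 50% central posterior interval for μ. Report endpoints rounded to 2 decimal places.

[9.14, 10.32]

The t_19 distribution is symmetric; the 50% interval is 9.73 ± t·0.86 with t_{0.75,19} = 0.688.
Half-width: 0.688 × 0.86 = 0.59.
9.73 − 0.59 = 9.14; 9.73 + 0.59 = 10.32.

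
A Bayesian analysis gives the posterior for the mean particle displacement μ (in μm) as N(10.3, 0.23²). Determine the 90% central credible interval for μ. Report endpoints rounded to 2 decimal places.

[9.92, 10.68]

The posterior is symmetric, so the 90% equal-tailed interval is μ = 10.3 ± z·0.23 with z = 1.645.
Half-width: 1.645 × 0.23 = 0.38.
10.3 − 0.38 = 9.92; 10.3 + 0.38 = 10.68.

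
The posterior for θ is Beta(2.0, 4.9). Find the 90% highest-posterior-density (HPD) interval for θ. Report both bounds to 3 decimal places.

The posterior is unimodal and skewed, so the HPD interval has equal density at both endpoints and is the shortest 90% interval.
Solving f(0.031) = f(0.532) with F(0.532) − F(0.031) = 0.90 gives [0.031, 0.532].
For comparison, the equal-tailed interval is [0.064, 0.589]; the HPD is narrower and shifted toward the mode.

[0.031, 0.532]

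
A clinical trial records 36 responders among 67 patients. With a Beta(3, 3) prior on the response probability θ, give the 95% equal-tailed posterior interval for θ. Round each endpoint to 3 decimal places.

[0.420, 0.647]

Posterior: Beta(3+36, 3+31) = Beta(39, 34).
Equal-tailed 95% interval: the 0.025 and 0.975 quantiles of Beta(39, 34).
Posterior mean ≈ 0.534, SD ≈ 0.058; a Normal approximation gives roughly [0.421, 0.648].
Exact: F⁻¹(0.025) = 0.420; F⁻¹(0.975) = 0.647.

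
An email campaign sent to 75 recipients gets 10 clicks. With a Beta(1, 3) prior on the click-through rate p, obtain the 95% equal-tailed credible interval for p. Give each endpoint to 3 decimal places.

[0.073, 0.223]

Posterior: Beta(1+10, 3+65) = Beta(11, 68).
Equal-tailed 95% interval: the 0.025 and 0.975 quantiles of Beta(11, 68).
Posterior mean ≈ 0.139, SD ≈ 0.039; a Normal approximation gives roughly [0.063, 0.215].
Exact: F⁻¹(0.025) = 0.073; F⁻¹(0.975) = 0.223.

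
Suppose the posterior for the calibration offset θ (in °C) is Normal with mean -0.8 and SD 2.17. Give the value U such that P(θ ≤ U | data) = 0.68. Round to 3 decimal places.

Need U with P(θ ≤ U) = 0.68: U = -0.8 + z_{0.32}·2.17.
z = 0.468; U = -0.8 + 0.468 × 2.17 = 0.215.

0.215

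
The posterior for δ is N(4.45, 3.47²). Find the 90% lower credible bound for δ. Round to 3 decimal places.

0.003

Need L with P(δ ≥ L) = 0.90: L = 4.45 − z_{0.1}·3.47.
z = 1.282; L = 4.45 − 1.282 × 3.47 = 0.003.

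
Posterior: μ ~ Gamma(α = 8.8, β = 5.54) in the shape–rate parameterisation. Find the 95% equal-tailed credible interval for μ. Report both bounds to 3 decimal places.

[0.719, 2.797]

Posterior: Gamma(shape 8.8, rate 5.54).
Equal-tailed 95% interval: Gamma(8.8, 5.54) quantiles at 0.025 and 0.975.
Posterior mean ≈ 1.588, SD ≈ 0.535; a Normal approximation gives roughly [0.539, 2.638].
Exact: lower = 0.719; upper = 2.797.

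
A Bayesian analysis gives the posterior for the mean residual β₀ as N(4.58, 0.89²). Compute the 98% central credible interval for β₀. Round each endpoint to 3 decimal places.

[2.510, 6.650]

The posterior is symmetric, so the 98% equal-tailed interval is β₀ = 4.58 ± z·0.89 with z = 2.326.
Half-width: 2.326 × 0.89 = 2.070.
4.58 − 2.070 = 2.510; 4.58 + 2.070 = 6.650.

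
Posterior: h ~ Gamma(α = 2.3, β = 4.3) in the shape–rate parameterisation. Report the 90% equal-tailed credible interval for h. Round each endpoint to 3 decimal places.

Posterior: Gamma(shape 2.3, rate 4.3).
Equal-tailed 90% interval: Gamma(2.3, 4.3) quantiles at 0.05 and 0.95.
Posterior mean ≈ 0.535, SD ≈ 0.353; a Normal approximation gives roughly [-0.045, 1.115].
Exact: lower = 0.112; upper = 1.215.

[0.112, 1.215]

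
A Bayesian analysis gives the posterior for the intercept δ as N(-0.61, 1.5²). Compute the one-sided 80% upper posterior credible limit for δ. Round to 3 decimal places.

Need U with P(δ ≤ U) = 0.80: U = -0.61 + z_{0.2}·1.5.
z = 0.842; U = -0.61 + 0.842 × 1.5 = 0.652.

0.652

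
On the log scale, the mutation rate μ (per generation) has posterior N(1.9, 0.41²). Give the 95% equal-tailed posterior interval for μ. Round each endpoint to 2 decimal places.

On the log scale the 95% interval is 1.9 ± 1.960 × 0.41 = [1.0964, 2.7036].
Exponentiate: [e^1.0964, e^2.7036] = [2.99, 14.93].

[2.99, 14.93]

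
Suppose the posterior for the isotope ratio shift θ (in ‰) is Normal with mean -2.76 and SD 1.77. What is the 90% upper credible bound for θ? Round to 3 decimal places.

Need U with P(θ ≤ U) = 0.90: U = -2.76 + z_{0.1}·1.77.
z = 1.282; U = -2.76 + 1.282 × 1.77 = -0.492.

-0.492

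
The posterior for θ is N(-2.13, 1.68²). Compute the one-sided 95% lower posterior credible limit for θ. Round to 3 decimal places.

Need L with P(θ ≥ L) = 0.95: L = -2.13 − z_{0.05}·1.68.
z = 1.645; L = -2.13 − 1.645 × 1.68 = -4.893.

-4.893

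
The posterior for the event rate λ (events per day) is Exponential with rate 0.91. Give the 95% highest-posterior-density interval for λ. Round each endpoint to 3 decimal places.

[0.000, 3.292]

The exponential density is strictly decreasing on [0, ∞), so the HPD interval is anchored at 0: [0, q] with P(λ ≤ q) = 0.95.
q = −ln(1 − 0.95) / 0.91 = 2.9957 / 0.91 = 3.292.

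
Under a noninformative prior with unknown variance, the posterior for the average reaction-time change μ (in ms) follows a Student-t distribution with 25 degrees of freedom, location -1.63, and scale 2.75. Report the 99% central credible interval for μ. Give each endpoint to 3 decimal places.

The t_25 distribution is symmetric; the 99% interval is -1.63 ± t·2.75 with t_{0.995,25} = 2.787.
Half-width: 2.787 × 2.75 = 7.665.
-1.63 − 7.665 = -9.295; -1.63 + 7.665 = 6.035.

[-9.295, 6.035]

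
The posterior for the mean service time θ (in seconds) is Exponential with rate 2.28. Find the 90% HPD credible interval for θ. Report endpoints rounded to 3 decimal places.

[0.000, 1.010]

The exponential density is strictly decreasing on [0, ∞), so the HPD interval is anchored at 0: [0, q] with P(θ ≤ q) = 0.90.
q = −ln(1 − 0.90) / 2.28 = 2.3026 / 2.28 = 1.010.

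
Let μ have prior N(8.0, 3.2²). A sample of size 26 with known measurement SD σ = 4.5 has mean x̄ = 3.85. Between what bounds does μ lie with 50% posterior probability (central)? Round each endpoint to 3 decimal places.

[3.570, 4.717]

Posterior precision = 1/3.2² + 26/4.5² = 0.0977 + 1.2840 = 1.3816, so posterior SD = 0.8508.
Posterior mean = (8.0/3.2² + 26·3.85/4.5²) / 1.3816 = 4.1433.
Interval: 4.1433 ± 0.674 × 0.8508 → [3.570, 4.717].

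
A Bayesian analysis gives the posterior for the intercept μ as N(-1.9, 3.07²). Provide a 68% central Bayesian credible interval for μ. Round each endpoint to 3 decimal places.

The posterior is symmetric, so the 68% equal-tailed interval is μ = -1.9 ± z·3.07 with z = 0.994.
Half-width: 0.994 × 3.07 = 3.053.
-1.9 − 3.053 = -4.953; -1.9 + 3.053 = 1.153.

[-4.953, 1.153]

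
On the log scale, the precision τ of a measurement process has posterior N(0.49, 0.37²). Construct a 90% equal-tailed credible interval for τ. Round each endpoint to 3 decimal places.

On the log scale the 90% interval is 0.49 ± 1.645 × 0.37 = [-0.1186, 1.0986].
Exponentiate: [e^-0.1186, e^1.0986] = [0.888, 3.000].

[0.888, 3.000]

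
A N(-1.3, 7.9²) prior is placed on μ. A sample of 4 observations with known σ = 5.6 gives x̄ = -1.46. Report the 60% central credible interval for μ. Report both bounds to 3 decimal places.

[-3.663, 0.779]

Posterior precision = 1/7.9² + 4/5.6² = 0.0160 + 0.1276 = 0.1436, so posterior SD = 2.6391.
Posterior mean = (-1.3/7.9² + 4·-1.46/5.6²) / 0.1436 = -1.4421.
Interval: -1.4421 ± 0.842 × 2.6391 → [-3.663, 0.779].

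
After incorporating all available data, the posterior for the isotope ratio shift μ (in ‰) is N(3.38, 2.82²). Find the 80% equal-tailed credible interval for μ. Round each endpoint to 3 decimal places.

[-0.234, 6.994]

The posterior is symmetric, so the 80% equal-tailed interval is μ = 3.38 ± z·2.82 with z = 1.282.
Half-width: 1.282 × 2.82 = 3.614.
3.38 − 3.614 = -0.234; 3.38 + 3.614 = 6.994.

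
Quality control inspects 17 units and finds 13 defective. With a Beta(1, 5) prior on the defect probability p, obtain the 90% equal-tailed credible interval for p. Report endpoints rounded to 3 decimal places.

Posterior: Beta(1+13, 5+4) = Beta(14, 9).
Equal-tailed 90% interval: the 0.05 and 0.95 quantiles of Beta(14, 9).
Posterior mean ≈ 0.609, SD ≈ 0.100; a Normal approximation gives roughly [0.445, 0.773].
Exact: F⁻¹(0.05) = 0.439; F⁻¹(0.95) = 0.767.

[0.439, 0.767]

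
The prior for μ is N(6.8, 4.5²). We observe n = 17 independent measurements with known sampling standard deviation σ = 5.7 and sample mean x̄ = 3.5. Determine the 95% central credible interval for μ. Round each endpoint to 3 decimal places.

Posterior precision = 1/4.5² + 17/5.7² = 0.0494 + 0.5232 = 0.5726, so posterior SD = 1.3215.
Posterior mean = (6.8/4.5² + 17·3.5/5.7²) / 0.5726 = 3.7846.
Interval: 3.7846 ± 1.960 × 1.3215 → [1.195, 6.375].

[1.195, 6.375]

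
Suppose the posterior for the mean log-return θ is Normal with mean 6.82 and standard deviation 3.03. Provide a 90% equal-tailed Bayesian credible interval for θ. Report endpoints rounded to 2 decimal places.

The posterior is symmetric, so the 90% equal-tailed interval is θ = 6.82 ± z·3.03 with z = 1.645.
Half-width: 1.645 × 3.03 = 4.98.
6.82 − 4.98 = 1.84; 6.82 + 4.98 = 11.80.

[1.84, 11.80]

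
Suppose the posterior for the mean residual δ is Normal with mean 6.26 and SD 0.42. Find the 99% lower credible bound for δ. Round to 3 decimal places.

5.283

Need L with P(δ ≥ L) = 0.99: L = 6.26 − z_{0.01}·0.42.
z = 2.326; L = 6.26 − 2.326 × 0.42 = 5.283.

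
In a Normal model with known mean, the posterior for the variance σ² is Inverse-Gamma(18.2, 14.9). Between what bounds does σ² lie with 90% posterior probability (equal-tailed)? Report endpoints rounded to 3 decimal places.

[0.579, 1.263]

Inverse-Gamma(18.2, 14.9) quantiles: F⁻¹(0.05) and F⁻¹(0.95).
Equivalently, 1/σ² ~ Gamma(18.2, rate = 14.9); invert its 0.95 and 0.05 quantiles.
Posterior mean ≈ 0.866, SD ≈ 0.215; a Normal approximation gives roughly [0.512, 1.220].
Exact: lower = 0.579; upper = 1.263.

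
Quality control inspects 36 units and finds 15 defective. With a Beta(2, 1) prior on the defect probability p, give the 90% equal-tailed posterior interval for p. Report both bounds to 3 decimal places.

Posterior: Beta(2+15, 1+21) = Beta(17, 22).
Equal-tailed 90% interval: the 0.05 and 0.95 quantiles of Beta(17, 22).
Posterior mean ≈ 0.436, SD ≈ 0.078; a Normal approximation gives roughly [0.307, 0.565].
Exact: F⁻¹(0.05) = 0.309; F⁻¹(0.95) = 0.567.

[0.309, 0.567]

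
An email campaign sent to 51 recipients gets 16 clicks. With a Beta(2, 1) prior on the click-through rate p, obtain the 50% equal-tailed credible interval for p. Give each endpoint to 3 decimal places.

Posterior: Beta(2+16, 1+35) = Beta(18, 36).
Equal-tailed 50% interval: the 0.25 and 0.75 quantiles of Beta(18, 36).
Posterior mean ≈ 0.333, SD ≈ 0.064; a Normal approximation gives roughly [0.290, 0.376].
Exact: F⁻¹(0.25) = 0.289; F⁻¹(0.75) = 0.376.

[0.289, 0.376]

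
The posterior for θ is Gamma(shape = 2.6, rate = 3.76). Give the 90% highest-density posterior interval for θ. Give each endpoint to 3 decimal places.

[0.073, 1.296]

The posterior is unimodal and skewed, so the HPD interval has equal density at both endpoints and is the shortest 90% interval.
Solving f(0.073) = f(1.296) with F(1.296) − F(0.073) = 0.90 gives [0.073, 1.296].
For comparison, the equal-tailed interval is [0.165, 1.513]; the HPD is narrower and shifted toward the mode.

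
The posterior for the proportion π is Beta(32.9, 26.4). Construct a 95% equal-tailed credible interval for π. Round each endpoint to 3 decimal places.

[0.428, 0.678]

Posterior: Beta(32.9, 26.4).
Equal-tailed 95% interval: the 0.025 and 0.975 quantiles of Beta(32.9, 26.4).
Posterior mean ≈ 0.555, SD ≈ 0.064; a Normal approximation gives roughly [0.429, 0.680].
Exact: F⁻¹(0.025) = 0.428; F⁻¹(0.975) = 0.678.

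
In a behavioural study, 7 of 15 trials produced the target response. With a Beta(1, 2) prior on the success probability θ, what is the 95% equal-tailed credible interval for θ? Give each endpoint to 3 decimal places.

Posterior: Beta(1+7, 2+8) = Beta(8, 10).
Equal-tailed 95% interval: the 0.025 and 0.975 quantiles of Beta(8, 10).
Posterior mean ≈ 0.444, SD ≈ 0.114; a Normal approximation gives roughly [0.221, 0.668].
Exact: F⁻¹(0.025) = 0.230; F⁻¹(0.975) = 0.671.

[0.230, 0.671]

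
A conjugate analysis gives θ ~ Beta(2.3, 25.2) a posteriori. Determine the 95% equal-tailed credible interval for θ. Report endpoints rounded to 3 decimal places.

Posterior: Beta(2.3, 25.2).
Equal-tailed 95% interval: the 0.025 and 0.975 quantiles of Beta(2.3, 25.2).
Posterior mean ≈ 0.084, SD ≈ 0.052; a Normal approximation gives roughly [-0.018, 0.185].
Exact: F⁻¹(0.025) = 0.013; F⁻¹(0.975) = 0.210.

[0.013, 0.210]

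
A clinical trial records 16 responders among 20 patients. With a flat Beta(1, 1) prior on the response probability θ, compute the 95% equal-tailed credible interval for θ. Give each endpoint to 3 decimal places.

[0.581, 0.918]

Posterior: Beta(1+16, 1+4) = Beta(17, 5).
Equal-tailed 95% interval: the 0.025 and 0.975 quantiles of Beta(17, 5).
Posterior mean ≈ 0.773, SD ≈ 0.087; a Normal approximation gives roughly [0.601, 0.944].
Exact: F⁻¹(0.025) = 0.581; F⁻¹(0.975) = 0.918.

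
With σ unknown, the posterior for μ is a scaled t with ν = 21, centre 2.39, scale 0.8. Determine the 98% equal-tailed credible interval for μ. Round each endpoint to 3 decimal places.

[0.376, 4.404]

The t_21 distribution is symmetric; the 98% interval is 2.39 ± t·0.8 with t_{0.99,21} = 2.518.
Half-width: 2.518 × 0.8 = 2.014.
2.39 − 2.014 = 0.376; 2.39 + 2.014 = 4.404.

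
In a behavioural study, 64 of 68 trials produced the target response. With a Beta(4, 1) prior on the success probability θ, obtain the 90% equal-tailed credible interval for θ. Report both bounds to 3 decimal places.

[0.877, 0.972]

Posterior: Beta(4+64, 1+4) = Beta(68, 5).
Equal-tailed 90% interval: the 0.05 and 0.95 quantiles of Beta(68, 5).
Posterior mean ≈ 0.932, SD ≈ 0.029; a Normal approximation gives roughly [0.883, 0.980].
Exact: F⁻¹(0.05) = 0.877; F⁻¹(0.95) = 0.972.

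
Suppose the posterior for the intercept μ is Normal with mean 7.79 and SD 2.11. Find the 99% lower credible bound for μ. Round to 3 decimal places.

Need L with P(μ ≥ L) = 0.99: L = 7.79 − z_{0.01}·2.11.
z = 2.326; L = 7.79 − 2.326 × 2.11 = 2.881.

2.881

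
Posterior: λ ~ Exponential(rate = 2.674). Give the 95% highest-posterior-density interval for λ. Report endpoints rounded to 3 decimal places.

The exponential density is strictly decreasing on [0, ∞), so the HPD interval is anchored at 0: [0, q] with P(λ ≤ q) = 0.95.
q = −ln(1 − 0.95) / 2.674 = 2.9957 / 2.674 = 1.120.

[0.000, 1.120]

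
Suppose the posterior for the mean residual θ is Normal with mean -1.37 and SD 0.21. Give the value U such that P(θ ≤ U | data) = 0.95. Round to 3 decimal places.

-1.025

Need U with P(θ ≤ U) = 0.95: U = -1.37 + z_{0.05}·0.21.
z = 1.645; U = -1.37 + 1.645 × 0.21 = -1.025.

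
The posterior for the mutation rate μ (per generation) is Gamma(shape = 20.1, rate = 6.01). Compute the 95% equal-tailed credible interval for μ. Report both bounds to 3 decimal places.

Posterior: Gamma(shape 20.1, rate 6.01).
Equal-tailed 95% interval: Gamma(20.1, 6.01) quantiles at 0.025 and 0.975.
Posterior mean ≈ 3.344, SD ≈ 0.746; a Normal approximation gives roughly [1.882, 4.807].
Exact: lower = 2.046; upper = 4.957.

[2.046, 4.957]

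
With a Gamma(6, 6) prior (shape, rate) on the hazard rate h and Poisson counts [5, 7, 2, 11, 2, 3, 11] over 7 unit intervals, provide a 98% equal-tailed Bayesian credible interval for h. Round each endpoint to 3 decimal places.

[2.503, 4.954]

Posterior: Gamma(6+41, 6+7) = Gamma(47, 13) (shape, rate).
Equal-tailed 98% interval: Gamma(47, 13) quantiles at 0.01 and 0.99.
Posterior mean ≈ 3.615, SD ≈ 0.527; a Normal approximation gives roughly [2.389, 4.842].
Exact: lower = 2.503; upper = 4.954.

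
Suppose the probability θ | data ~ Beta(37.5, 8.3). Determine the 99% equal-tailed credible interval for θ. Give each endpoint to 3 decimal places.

Posterior: Beta(37.5, 8.3).
Equal-tailed 99% interval: the 0.005 and 0.995 quantiles of Beta(37.5, 8.3).
Posterior mean ≈ 0.819, SD ≈ 0.056; a Normal approximation gives roughly [0.674, 0.964].
Exact: F⁻¹(0.005) = 0.651; F⁻¹(0.995) = 0.936.

[0.651, 0.936]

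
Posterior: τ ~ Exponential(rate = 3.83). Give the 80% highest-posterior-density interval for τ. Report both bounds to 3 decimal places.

The exponential density is strictly decreasing on [0, ∞), so the HPD interval is anchored at 0: [0, q] with P(τ ≤ q) = 0.80.
q = −ln(1 − 0.80) / 3.83 = 1.6094 / 3.83 = 0.420.

[0.000, 0.420]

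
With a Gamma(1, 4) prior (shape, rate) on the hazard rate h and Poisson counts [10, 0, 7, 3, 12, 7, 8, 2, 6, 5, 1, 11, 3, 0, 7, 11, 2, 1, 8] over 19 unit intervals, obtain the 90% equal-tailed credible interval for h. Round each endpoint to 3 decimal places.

Posterior: Gamma(1+104, 4+19) = Gamma(105, 23) (shape, rate).
Equal-tailed 90% interval: Gamma(105, 23) quantiles at 0.05 and 0.95.
Posterior mean ≈ 4.565, SD ≈ 0.446; a Normal approximation gives roughly [3.832, 5.298].
Exact: lower = 3.858; upper = 5.322.

[3.858, 5.322]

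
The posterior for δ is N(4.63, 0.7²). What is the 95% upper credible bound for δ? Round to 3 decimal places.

5.781

Need U with P(δ ≤ U) = 0.95: U = 4.63 + z_{0.05}·0.7.
z = 1.645; U = 4.63 + 1.645 × 0.7 = 5.781.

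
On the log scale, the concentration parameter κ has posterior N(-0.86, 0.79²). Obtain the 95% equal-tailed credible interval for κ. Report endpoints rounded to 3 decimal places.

On the log scale the 95% interval is -0.86 ± 1.960 × 0.79 = [-2.4084, 0.6884].
Exponentiate: [e^-2.4084, e^0.6884] = [0.090, 1.990].

[0.090, 1.990]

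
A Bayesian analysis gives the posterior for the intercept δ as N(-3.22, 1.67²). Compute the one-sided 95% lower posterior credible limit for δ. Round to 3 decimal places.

Need L with P(δ ≥ L) = 0.95: L = -3.22 − z_{0.05}·1.67.
z = 1.645; L = -3.22 − 1.645 × 1.67 = -5.967.

-5.967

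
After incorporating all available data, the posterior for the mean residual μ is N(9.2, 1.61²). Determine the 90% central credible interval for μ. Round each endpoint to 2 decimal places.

[6.55, 11.85]

The posterior is symmetric, so the 90% equal-tailed interval is μ = 9.2 ± z·1.61 with z = 1.645.
Half-width: 1.645 × 1.61 = 2.65.
9.2 − 2.65 = 6.55; 9.2 + 2.65 = 11.85.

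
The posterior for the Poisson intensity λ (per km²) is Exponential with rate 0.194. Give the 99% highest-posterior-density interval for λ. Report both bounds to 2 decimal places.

[0.00, 23.74]

The exponential density is strictly decreasing on [0, ∞), so the HPD interval is anchored at 0: [0, q] with P(λ ≤ q) = 0.99.
q = −ln(1 − 0.99) / 0.194 = 4.6052 / 0.194 = 23.74.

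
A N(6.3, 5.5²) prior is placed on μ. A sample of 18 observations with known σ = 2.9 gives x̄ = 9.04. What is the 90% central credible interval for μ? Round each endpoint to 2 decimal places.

Posterior precision = 1/5.5² + 18/2.9² = 0.0331 + 2.1403 = 2.1734, so posterior SD = 0.6783.
Posterior mean = (6.3/5.5² + 18·9.04/2.9²) / 2.1734 = 8.9983.
Interval: 8.9983 ± 1.645 × 0.6783 → [7.88, 10.11].

[7.88, 10.11]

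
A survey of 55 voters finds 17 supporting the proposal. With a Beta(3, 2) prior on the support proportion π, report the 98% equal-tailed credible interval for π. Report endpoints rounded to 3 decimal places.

Posterior: Beta(3+17, 2+38) = Beta(20, 40).
Equal-tailed 98% interval: the 0.01 and 0.99 quantiles of Beta(20, 40).
Posterior mean ≈ 0.333, SD ≈ 0.060; a Normal approximation gives roughly [0.193, 0.474].
Exact: F⁻¹(0.01) = 0.202; F⁻¹(0.99) = 0.480.

[0.202, 0.480]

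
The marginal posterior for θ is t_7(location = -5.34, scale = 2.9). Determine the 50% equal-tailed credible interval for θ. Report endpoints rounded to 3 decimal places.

[-7.402, -3.278]

The t_7 distribution is symmetric; the 50% interval is -5.34 ± t·2.9 with t_{0.75,7} = 0.711.
Half-width: 0.711 × 2.9 = 2.062.
-5.34 − 2.062 = -7.402; -5.34 + 2.062 = -3.278.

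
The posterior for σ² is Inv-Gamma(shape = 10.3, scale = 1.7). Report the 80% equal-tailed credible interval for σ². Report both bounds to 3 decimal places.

[0.117, 0.263]

Inverse-Gamma(10.3, 1.7) quantiles: F⁻¹(0.1) and F⁻¹(0.9).
Equivalently, 1/σ² ~ Gamma(10.3, rate = 1.7); invert its 0.9 and 0.1 quantiles.
Posterior mean ≈ 0.183, SD ≈ 0.063; a Normal approximation gives roughly [0.101, 0.264].
Exact: lower = 0.117; upper = 0.263.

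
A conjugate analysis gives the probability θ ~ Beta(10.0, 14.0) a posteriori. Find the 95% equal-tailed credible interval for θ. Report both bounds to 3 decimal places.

Posterior: Beta(10.0, 14.0).
Equal-tailed 95% interval: the 0.025 and 0.975 quantiles of Beta(10.0, 14.0).
Posterior mean ≈ 0.417, SD ≈ 0.099; a Normal approximation gives roughly [0.223, 0.610].
Exact: F⁻¹(0.025) = 0.232; F⁻¹(0.975) = 0.615.

[0.232, 0.615]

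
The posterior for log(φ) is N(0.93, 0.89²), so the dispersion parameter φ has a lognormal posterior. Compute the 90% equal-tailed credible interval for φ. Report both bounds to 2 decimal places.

[0.59, 10.96]

On the log scale the 90% interval is 0.93 ± 1.645 × 0.89 = [-0.5339, 2.3939].
Exponentiate: [e^-0.5339, e^2.3939] = [0.59, 10.96].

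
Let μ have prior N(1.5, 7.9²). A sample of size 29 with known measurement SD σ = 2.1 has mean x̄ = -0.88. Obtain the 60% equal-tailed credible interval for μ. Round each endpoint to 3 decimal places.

Posterior precision = 1/7.9² + 29/2.1² = 0.0160 + 6.5760 = 6.5920, so posterior SD = 0.3895.
Posterior mean = (1.5/7.9² + 29·-0.88/2.1²) / 6.5920 = -0.8742.
Interval: -0.8742 ± 0.842 × 0.3895 → [-1.202, -0.546].

[-1.202, -0.546]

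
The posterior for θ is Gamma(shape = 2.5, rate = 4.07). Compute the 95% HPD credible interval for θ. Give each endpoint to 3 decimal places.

[0.036, 1.375]

The posterior is unimodal and skewed, so the HPD interval has equal density at both endpoints and is the shortest 95% interval.
Solving f(0.036) = f(1.375) with F(1.375) − F(0.036) = 0.95 gives [0.036, 1.375].
For comparison, the equal-tailed interval is [0.102, 1.576]; the HPD is narrower and shifted toward the mode.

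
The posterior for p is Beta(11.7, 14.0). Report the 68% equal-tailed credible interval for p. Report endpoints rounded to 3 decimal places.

Posterior: Beta(11.7, 14.0).
Equal-tailed 68% interval: the 0.16 and 0.84 quantiles of Beta(11.7, 14.0).
Posterior mean ≈ 0.455, SD ≈ 0.096; a Normal approximation gives roughly [0.359, 0.551].
Exact: F⁻¹(0.16) = 0.358; F⁻¹(0.84) = 0.553.

[0.358, 0.553]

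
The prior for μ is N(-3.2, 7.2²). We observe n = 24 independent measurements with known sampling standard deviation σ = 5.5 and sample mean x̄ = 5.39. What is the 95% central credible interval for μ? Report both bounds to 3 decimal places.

Posterior precision = 1/7.2² + 24/5.5² = 0.0193 + 0.7934 = 0.8127, so posterior SD = 1.1093.
Posterior mean = (-3.2/7.2² + 24·5.39/5.5²) / 0.8127 = 5.1861.
Interval: 5.1861 ± 1.960 × 1.1093 → [3.012, 7.360].

[3.012, 7.360]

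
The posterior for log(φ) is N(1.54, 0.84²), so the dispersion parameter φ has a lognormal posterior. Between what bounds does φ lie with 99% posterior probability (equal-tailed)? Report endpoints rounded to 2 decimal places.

On the log scale the 99% interval is 1.54 ± 2.576 × 0.84 = [-0.6237, 3.7037].
Exponentiate: [e^-0.6237, e^3.7037] = [0.54, 40.60].

[0.54, 40.60]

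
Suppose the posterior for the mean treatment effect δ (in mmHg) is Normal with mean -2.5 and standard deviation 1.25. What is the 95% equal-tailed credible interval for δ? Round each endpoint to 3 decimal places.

[-4.950, -0.050]

The posterior is symmetric, so the 95% equal-tailed interval is δ = -2.5 ± z·1.25 with z = 1.960.
Half-width: 1.960 × 1.25 = 2.450.
-2.5 − 2.450 = -4.950; -2.5 + 2.450 = -0.050.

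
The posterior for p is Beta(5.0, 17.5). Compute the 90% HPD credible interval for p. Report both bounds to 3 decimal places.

[0.082, 0.357]

The posterior is unimodal and skewed, so the HPD interval has equal density at both endpoints and is the shortest 90% interval.
Solving f(0.082) = f(0.357) with F(0.357) − F(0.082) = 0.90 gives [0.082, 0.357].
For comparison, the equal-tailed interval is [0.096, 0.377]; the HPD is narrower and shifted toward the mode.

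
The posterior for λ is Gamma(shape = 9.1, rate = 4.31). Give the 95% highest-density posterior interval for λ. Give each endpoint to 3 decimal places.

[0.856, 3.506]

The posterior is unimodal and skewed, so the HPD interval has equal density at both endpoints and is the shortest 95% interval.
Solving f(0.856) = f(3.506) with F(3.506) − F(0.856) = 0.95 gives [0.856, 3.506].
For comparison, the equal-tailed interval is [0.970, 3.688]; the HPD is narrower and shifted toward the mode.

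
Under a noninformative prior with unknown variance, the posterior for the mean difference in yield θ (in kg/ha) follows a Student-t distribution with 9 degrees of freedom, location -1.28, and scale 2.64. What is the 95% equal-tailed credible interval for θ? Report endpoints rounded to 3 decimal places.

The t_9 distribution is symmetric; the 95% interval is -1.28 ± t·2.64 with t_{0.975,9} = 2.262.
Half-width: 2.262 × 2.64 = 5.972.
-1.28 − 5.972 = -7.252; -1.28 + 5.972 = 4.692.

[-7.252, 4.692]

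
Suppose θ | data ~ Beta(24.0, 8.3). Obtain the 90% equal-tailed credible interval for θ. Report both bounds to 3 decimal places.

[0.610, 0.859]

Posterior: Beta(24.0, 8.3).
Equal-tailed 90% interval: the 0.05 and 0.95 quantiles of Beta(24.0, 8.3).
Posterior mean ≈ 0.743, SD ≈ 0.076; a Normal approximation gives roughly [0.618, 0.868].
Exact: F⁻¹(0.05) = 0.610; F⁻¹(0.95) = 0.859.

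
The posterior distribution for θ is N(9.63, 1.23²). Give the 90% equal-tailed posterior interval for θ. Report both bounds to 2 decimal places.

The posterior is symmetric, so the 90% equal-tailed interval is θ = 9.63 ± z·1.23 with z = 1.645.
Half-width: 1.645 × 1.23 = 2.02.
9.63 − 2.02 = 7.61; 9.63 + 2.02 = 11.65.

[7.61, 11.65]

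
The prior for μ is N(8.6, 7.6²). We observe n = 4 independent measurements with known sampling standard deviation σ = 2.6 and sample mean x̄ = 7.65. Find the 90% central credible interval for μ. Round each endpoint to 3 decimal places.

[5.569, 9.785]

Posterior precision = 1/7.6² + 4/2.6² = 0.0173 + 0.5917 = 0.6090, so posterior SD = 1.2814.
Posterior mean = (8.6/7.6² + 4·7.65/2.6²) / 0.6090 = 7.6770.
Interval: 7.6770 ± 1.645 × 1.2814 → [5.569, 9.785].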